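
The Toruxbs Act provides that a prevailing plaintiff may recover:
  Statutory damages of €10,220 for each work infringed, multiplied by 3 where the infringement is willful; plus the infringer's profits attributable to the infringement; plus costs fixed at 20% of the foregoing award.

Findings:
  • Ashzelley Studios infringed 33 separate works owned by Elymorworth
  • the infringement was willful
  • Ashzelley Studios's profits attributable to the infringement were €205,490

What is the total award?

Award: €1,460,724

Statutory damages: 33 × €10,220 = €337,260
Trebled: 3 × €337,260 = €1,011,780
Combined award: €1,011,780 + €205,490 = €1,217,270
Costs: 20% of €1,217,270 = €243,454
Award plus costs: €1,217,270 + €243,454 = €1,460,724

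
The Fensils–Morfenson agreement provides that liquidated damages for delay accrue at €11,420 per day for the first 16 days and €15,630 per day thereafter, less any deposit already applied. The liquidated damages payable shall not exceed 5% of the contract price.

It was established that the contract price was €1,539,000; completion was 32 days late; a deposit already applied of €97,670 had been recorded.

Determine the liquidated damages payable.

First 16 days: 16 × €11,420 = €182,720
Remaining days: (32 − 16) × €15,630 = €250,080
Accrued per-day damages: €182,720 + €250,080 = €432,800
Less deposit already applied: €432,800 − €97,670 = €335,130
Cap: 5% of €1,539,000 = €76,950
Cap at €76,950: €335,130 exceeds the cap → €76,950

€76,950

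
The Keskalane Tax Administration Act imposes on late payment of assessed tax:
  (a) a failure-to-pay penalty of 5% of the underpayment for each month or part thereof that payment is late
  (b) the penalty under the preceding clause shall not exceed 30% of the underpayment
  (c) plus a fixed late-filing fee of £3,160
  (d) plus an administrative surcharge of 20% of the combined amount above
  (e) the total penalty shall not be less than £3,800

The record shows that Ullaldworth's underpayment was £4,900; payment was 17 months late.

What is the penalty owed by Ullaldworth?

£5,556

Accrued rate: 5% × 17 = 85%, capped at 30% → 30%
Failure-to-pay penalty: 30% of £4,900 = £1,470
Penalty before surcharge: £1,470 + £3,160 = £4,630
Administrative surcharge: 20% of £4,630 = £926
Total penalty: £4,630 + £926 = £5,556
Minimum £3,800: £5,556 meets the minimum, no increase.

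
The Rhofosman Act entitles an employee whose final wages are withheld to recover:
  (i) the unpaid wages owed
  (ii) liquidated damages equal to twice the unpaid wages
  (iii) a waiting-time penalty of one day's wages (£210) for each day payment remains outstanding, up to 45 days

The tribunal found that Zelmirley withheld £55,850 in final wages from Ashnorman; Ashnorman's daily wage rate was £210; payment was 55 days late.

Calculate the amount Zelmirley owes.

£177,000

Doubled: 2 × £55,850 = £111,700
Penalty days: min(55, 45) = 45
Waiting-time penalty: 45 × £210 = £9,450
Total award: £55,850 + £111,700 + £9,450 = £177,000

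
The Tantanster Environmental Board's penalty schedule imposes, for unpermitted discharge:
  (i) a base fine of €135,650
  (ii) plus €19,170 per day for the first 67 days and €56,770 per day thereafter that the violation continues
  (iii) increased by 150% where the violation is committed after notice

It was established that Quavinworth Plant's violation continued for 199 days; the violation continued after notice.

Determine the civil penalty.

€22,284,200

First 67 days: 67 × €19,170 = €1,284,390
Remaining days: (199 − 67) × €56,770 = €7,493,640
Per-day component: €1,284,390 + €7,493,640 = €8,778,030
Base plus per-day: €135,650 + €8,778,030 = €8,913,680
Enhancement: 150% of €8,913,680 = €13,370,520
Enhanced fine: €8,913,680 + €13,370,520 = €22,284,200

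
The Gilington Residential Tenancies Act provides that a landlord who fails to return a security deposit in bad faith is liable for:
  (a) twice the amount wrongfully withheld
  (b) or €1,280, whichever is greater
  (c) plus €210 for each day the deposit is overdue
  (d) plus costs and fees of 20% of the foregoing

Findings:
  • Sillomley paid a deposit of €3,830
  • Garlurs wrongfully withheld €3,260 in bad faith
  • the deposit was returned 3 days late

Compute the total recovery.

Recovery: €8,580

Doubled: 2 × €3,260 = €6,520
Minimum €1,280: €6,520 meets the minimum, no increase.
Late-return penalty: 3 × €210 = €630
Damages plus late penalty: €6,520 + €630 = €7,150
Costs and fees: 20% of €7,150 = €1,430
Total recovery: €7,150 + €1,430 = €8,580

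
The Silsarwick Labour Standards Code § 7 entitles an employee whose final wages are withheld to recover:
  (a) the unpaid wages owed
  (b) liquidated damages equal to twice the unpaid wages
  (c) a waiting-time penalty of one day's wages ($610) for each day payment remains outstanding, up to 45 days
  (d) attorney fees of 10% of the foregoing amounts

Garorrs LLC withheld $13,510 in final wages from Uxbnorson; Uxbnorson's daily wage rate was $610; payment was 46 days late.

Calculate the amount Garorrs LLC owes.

Doubled: 2 × $13,510 = $27,020
Penalty days: min(46, 45) = 45
Waiting-time penalty: 45 × $610 = $27,450
Subtotal: $13,510 + $27,020 + $27,450 = $67,980
Attorney fees: 10% of $67,980 = $6,798
Total award: $67,980 + $6,798 = $74,778

$74,778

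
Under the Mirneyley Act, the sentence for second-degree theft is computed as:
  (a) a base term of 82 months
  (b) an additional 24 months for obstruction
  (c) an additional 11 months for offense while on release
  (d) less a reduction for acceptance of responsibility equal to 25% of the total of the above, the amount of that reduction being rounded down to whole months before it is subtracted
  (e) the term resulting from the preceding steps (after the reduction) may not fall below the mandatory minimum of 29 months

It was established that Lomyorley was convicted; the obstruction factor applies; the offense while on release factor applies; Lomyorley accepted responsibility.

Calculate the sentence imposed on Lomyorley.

Obstruction enhancement: +24 months
Offense while on release enhancement: +11 months
Adjusted term: 82 months + 24 months + 11 months = 117 months
Acceptance of responsibility reduction: 25% of 117 months = 29 months (rounded down)
After reduction: 117 − 29 = 88 months
Minimum 29 months: 88 months meets the minimum, no increase.

Sentence: 88 months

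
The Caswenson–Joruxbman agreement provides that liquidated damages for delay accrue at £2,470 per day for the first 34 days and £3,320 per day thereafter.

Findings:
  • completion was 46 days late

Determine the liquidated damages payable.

£123,820

First 34 days: 34 × £2,470 = £83,980
Remaining days: (46 − 34) × £3,320 = £39,840
Accrued per-day damages: £83,980 + £39,840 = £123,820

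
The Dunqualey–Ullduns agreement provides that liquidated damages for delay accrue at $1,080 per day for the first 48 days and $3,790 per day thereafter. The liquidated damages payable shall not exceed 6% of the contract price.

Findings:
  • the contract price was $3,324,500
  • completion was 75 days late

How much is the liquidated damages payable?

$154,170

First 48 days: 48 × $1,080 = $51,840
Remaining days: (75 − 48) × $3,790 = $102,330
Accrued per-day damages: $51,840 + $102,330 = $154,170
Cap: 6% of $3,324,500 = $199,470
Cap at $199,470: $154,170 is within the cap, no reduction.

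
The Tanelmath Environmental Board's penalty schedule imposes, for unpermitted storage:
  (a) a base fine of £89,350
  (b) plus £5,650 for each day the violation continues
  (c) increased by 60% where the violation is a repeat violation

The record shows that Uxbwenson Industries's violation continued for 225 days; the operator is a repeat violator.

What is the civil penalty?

£2,176,960

Per-day component: 225 × £5,650 = £1,271,250
Base plus per-day: £89,350 + £1,271,250 = £1,360,600
Enhancement: 60% of £1,360,600 = £816,360
Enhanced fine: £1,360,600 + £816,360 = £2,176,960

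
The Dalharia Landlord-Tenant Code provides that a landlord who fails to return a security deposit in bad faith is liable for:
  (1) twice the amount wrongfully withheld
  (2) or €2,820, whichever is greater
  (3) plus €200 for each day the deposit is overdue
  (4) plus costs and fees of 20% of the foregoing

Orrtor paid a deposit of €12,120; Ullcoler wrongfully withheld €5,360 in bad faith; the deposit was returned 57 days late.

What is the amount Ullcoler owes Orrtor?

Doubled: 2 × €5,360 = €10,720
Minimum €2,820: €10,720 meets the minimum, no increase.
Late-return penalty: 57 × €200 = €11,400
Damages plus late penalty: €10,720 + €11,400 = €22,120
Costs and fees: 20% of €22,120 = €4,424
Total recovery: €22,120 + €4,424 = €26,544

€26,544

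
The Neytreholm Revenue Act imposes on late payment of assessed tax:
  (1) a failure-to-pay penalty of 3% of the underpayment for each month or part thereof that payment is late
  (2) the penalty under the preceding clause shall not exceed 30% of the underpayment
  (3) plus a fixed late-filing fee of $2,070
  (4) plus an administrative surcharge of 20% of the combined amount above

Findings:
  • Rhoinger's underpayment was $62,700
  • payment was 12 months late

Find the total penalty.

Accrued rate: 3% × 12 = 36%, capped at 30% → 30%
Failure-to-pay penalty: 30% of $62,700 = $18,810
Penalty before surcharge: $18,810 + $2,070 = $20,880
Administrative surcharge: 20% of $20,880 = $4,176
Total penalty: $20,880 + $4,176 = $25,056

$25,056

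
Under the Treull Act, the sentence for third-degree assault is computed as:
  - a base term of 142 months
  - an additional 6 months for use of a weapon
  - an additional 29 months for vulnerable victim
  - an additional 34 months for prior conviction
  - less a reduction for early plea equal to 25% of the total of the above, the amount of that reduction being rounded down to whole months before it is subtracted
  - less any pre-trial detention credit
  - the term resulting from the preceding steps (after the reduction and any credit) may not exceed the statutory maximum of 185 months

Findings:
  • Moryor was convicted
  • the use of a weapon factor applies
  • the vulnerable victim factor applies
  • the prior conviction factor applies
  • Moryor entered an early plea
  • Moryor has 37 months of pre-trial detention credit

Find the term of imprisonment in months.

Use of a weapon enhancement: +6 months
Vulnerable victim enhancement: +29 months
Prior conviction enhancement: +34 months
Adjusted term: 142 months + 6 months + 29 months + 34 months = 211 months
Early plea reduction: 25% of 211 months = 52 months (rounded down)
After reduction: 211 − 52 = 159 months
Less pre-trial detention credit: 159 months − 37 months = 122 months
Cap at 185 months: 122 months is within the cap, no reduction.

122 months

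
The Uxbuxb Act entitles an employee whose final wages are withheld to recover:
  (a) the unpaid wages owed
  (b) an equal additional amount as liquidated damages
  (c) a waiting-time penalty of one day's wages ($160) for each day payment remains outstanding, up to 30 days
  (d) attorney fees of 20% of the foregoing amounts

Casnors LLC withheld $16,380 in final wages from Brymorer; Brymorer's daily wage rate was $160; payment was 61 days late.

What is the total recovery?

$45,072

Liquidated damages (equal amount): $16,380
Penalty days: min(61, 30) = 30
Waiting-time penalty: 30 × $160 = $4,800
Subtotal: $16,380 + $16,380 + $4,800 = $37,560
Attorney fees: 20% of $37,560 = $7,512
Total award: $37,560 + $7,512 = $45,072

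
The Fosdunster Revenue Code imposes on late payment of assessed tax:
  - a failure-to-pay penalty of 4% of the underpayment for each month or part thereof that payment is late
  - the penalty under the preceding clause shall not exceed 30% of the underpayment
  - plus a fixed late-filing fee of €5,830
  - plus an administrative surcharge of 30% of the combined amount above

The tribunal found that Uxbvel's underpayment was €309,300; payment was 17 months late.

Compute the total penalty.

€128,206

Accrued rate: 4% × 17 = 68%, capped at 30% → 30%
Failure-to-pay penalty: 30% of €309,300 = €92,790
Penalty before surcharge: €92,790 + €5,830 = €98,620
Administrative surcharge: 30% of €98,620 = €29,586
Total penalty: €98,620 + €29,586 = €128,206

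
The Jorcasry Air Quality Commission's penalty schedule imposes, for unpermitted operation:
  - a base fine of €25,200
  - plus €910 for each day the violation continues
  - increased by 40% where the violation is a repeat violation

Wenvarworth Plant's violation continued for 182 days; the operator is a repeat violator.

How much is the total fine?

Per-day component: 182 × €910 = €165,620
Base plus per-day: €25,200 + €165,620 = €190,820
Enhancement: 40% of €190,820 = €76,328
Enhanced fine: €190,820 + €76,328 = €267,148

Civil penalty: €267,148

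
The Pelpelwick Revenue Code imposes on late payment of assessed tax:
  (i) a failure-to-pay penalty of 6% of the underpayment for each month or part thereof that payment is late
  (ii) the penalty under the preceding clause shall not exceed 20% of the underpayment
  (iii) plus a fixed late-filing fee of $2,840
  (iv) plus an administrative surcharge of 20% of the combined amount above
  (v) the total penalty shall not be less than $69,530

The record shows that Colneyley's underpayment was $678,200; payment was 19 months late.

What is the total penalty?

Accrued rate: 6% × 19 = 114%, capped at 20% → 20%
Failure-to-pay penalty: 20% of $678,200 = $135,640
Penalty before surcharge: $135,640 + $2,840 = $138,480
Administrative surcharge: 20% of $138,480 = $27,696
Total penalty: $138,480 + $27,696 = $166,176
Minimum $69,530: $166,176 meets the minimum, no increase.

$166,176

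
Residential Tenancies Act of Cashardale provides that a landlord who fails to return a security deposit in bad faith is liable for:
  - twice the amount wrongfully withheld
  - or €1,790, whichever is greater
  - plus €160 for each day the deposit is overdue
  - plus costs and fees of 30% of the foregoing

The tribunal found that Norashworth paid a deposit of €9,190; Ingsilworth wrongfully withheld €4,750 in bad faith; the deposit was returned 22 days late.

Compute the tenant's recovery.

€16,926

Doubled: 2 × €4,750 = €9,500
Minimum €1,790: €9,500 meets the minimum, no increase.
Late-return penalty: 22 × €160 = €3,520
Damages plus late penalty: €9,500 + €3,520 = €13,020
Costs and fees: 30% of €13,020 = €3,906
Total recovery: €13,020 + €3,906 = €16,926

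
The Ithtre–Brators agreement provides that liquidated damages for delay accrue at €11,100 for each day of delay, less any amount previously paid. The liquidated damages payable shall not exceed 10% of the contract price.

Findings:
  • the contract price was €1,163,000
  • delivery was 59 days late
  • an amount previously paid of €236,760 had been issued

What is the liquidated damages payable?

€116,300

Per-day damages: 59 × €11,100 = €654,900
Less amount previously paid: €654,900 − €236,760 = €418,140
Cap: 10% of €1,163,000 = €116,300
Cap at €116,300: €418,140 exceeds the cap → €116,300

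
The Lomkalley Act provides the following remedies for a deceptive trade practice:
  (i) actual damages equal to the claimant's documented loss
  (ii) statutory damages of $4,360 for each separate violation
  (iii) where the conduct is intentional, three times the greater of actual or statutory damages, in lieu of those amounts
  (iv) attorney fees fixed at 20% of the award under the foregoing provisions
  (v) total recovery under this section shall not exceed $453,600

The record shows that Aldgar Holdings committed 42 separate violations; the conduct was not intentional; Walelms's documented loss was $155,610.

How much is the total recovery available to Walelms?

Statutory damages: 42 × $4,360 = $183,120
Conduct not intentional: the in-lieu enhancement does not apply.
Actual plus statutory damages: $155,610 + $183,120 = $338,730
Attorney fees: 20% of $338,730 = $67,746
Total before cap: $338,730 + $67,746 = $406,476
Cap at $453,600: $406,476 is within the cap, no reduction.

$406,476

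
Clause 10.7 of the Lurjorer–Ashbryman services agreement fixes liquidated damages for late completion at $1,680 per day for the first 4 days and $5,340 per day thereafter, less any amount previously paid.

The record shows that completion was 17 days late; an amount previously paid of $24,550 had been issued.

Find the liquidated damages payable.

$51,590

First 4 days: 4 × $1,680 = $6,720
Remaining days: (17 − 4) × $5,340 = $69,420
Accrued per-day damages: $6,720 + $69,420 = $76,140
Less amount previously paid: $76,140 − $24,550 = $51,590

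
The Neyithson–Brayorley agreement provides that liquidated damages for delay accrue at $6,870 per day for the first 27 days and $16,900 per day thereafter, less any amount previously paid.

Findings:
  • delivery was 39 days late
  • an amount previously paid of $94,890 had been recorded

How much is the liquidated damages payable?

$293,400

First 27 days: 27 × $6,870 = $185,490
Remaining days: (39 − 27) × $16,900 = $202,800
Accrued per-day damages: $185,490 + $202,800 = $388,290
Less amount previously paid: $388,290 − $94,890 = $293,400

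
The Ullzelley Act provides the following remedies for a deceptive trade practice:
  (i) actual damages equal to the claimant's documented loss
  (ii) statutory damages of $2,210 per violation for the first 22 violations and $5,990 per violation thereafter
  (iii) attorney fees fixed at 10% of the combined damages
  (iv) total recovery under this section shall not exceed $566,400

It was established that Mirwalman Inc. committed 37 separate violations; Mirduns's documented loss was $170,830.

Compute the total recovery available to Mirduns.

$340,230

First 22 violations: 22 × $2,210 = $48,620
Remaining violations: (37 − 22) × $5,990 = $89,850
Statutory damages: $48,620 + $89,850 = $138,470
Combined damages: $170,830 + $138,470 = $309,300
Attorney fees: 10% of $309,300 = $30,930
Total before cap: $309,300 + $30,930 = $340,230
Cap at $566,400: $340,230 is within the cap, no reduction.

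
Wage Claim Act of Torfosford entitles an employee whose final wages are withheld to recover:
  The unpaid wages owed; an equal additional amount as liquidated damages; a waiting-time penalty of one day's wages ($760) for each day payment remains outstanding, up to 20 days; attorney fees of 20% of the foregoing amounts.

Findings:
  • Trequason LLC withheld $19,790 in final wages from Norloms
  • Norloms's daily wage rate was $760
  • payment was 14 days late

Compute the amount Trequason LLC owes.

Liquidated damages (equal amount): $19,790
Penalty days: min(14, 20) = 14
Waiting-time penalty: 14 × $760 = $10,640
Subtotal: $19,790 + $19,790 + $10,640 = $50,220
Attorney fees: 20% of $50,220 = $10,044
Total award: $50,220 + $10,044 = $60,264

$60,264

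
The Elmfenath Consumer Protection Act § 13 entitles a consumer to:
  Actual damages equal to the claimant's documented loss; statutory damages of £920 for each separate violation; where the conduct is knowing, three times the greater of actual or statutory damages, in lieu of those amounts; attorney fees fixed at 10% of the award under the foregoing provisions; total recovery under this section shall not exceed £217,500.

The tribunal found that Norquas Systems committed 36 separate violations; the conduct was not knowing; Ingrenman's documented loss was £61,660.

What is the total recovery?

Statutory damages: 36 × £920 = £33,120
Conduct not knowing: the in-lieu enhancement does not apply.
Actual plus statutory damages: £61,660 + £33,120 = £94,780
Attorney fees: 10% of £94,780 = £9,478
Total before cap: £94,780 + £9,478 = £104,258
Cap at £217,500: £104,258 is within the cap, no reduction.

£104,258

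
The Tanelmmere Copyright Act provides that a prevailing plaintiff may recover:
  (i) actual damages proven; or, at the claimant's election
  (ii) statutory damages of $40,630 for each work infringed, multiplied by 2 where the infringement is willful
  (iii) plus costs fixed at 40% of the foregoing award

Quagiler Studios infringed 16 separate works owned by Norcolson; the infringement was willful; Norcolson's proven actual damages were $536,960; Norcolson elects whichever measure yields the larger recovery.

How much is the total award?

$1,820,224

Statutory damages: 16 × $40,630 = $650,080
Doubled: 2 × $650,080 = $1,300,160
Greater of actual damages ($536,960) or enhanced statutory damages ($1,300,160): $1,300,160
Costs: 40% of $1,300,160 = $520,064
Award plus costs: $1,300,160 + $520,064 = $1,820,224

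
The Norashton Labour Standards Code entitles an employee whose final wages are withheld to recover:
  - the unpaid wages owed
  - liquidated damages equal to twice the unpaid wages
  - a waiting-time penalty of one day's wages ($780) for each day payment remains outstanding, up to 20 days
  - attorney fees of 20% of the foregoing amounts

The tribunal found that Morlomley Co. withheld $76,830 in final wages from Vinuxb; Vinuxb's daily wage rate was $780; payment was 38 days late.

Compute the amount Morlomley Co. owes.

$295,308

Doubled: 2 × $76,830 = $153,660
Penalty days: min(38, 20) = 20
Waiting-time penalty: 20 × $780 = $15,600
Subtotal: $76,830 + $153,660 + $15,600 = $246,090
Attorney fees: 20% of $246,090 = $49,218
Total award: $246,090 + $49,218 = $295,308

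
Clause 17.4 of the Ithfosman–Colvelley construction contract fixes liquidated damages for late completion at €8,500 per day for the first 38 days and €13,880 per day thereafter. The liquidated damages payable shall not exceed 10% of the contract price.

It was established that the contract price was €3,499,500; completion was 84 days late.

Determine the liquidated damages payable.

Liquidated damages: €349,950

First 38 days: 38 × €8,500 = €323,000
Remaining days: (84 − 38) × €13,880 = €638,480
Accrued per-day damages: €323,000 + €638,480 = €961,480
Cap: 10% of €3,499,500 = €349,950
Cap at €349,950: €961,480 exceeds the cap → €349,950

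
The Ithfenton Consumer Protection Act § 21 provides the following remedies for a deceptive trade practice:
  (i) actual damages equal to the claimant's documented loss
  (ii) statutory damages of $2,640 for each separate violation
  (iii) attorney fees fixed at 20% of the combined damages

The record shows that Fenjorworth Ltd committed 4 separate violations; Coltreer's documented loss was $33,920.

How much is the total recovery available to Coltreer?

Statutory damages: 4 × $2,640 = $10,560
Combined damages: $33,920 + $10,560 = $44,480
Attorney fees: 20% of $44,480 = $8,896
Total recovery: $44,480 + $8,896 = $53,376

Total recovery: $53,376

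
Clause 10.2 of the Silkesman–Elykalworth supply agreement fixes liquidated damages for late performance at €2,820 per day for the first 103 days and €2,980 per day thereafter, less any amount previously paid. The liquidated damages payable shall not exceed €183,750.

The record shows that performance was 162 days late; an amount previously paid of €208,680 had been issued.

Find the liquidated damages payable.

€183,750

First 103 days: 103 × €2,820 = €290,460
Remaining days: (162 − 103) × €2,980 = €175,820
Accrued per-day damages: €290,460 + €175,820 = €466,280
Less amount previously paid: €466,280 − €208,680 = €257,600
Cap at €183,750: €257,600 exceeds the cap → €183,750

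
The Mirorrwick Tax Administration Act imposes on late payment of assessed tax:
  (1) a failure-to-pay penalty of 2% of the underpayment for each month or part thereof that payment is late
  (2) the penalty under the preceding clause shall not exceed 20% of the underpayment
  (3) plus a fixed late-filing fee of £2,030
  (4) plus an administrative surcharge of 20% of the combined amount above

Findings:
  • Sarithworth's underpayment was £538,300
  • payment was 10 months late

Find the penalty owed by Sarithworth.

£131,628

Accrued rate: 2% × 10 = 20%, capped at 20% → 20%
Failure-to-pay penalty: 20% of £538,300 = £107,660
Penalty before surcharge: £107,660 + £2,030 = £109,690
Administrative surcharge: 20% of £109,690 = £21,938
Total penalty: £109,690 + £21,938 = £131,628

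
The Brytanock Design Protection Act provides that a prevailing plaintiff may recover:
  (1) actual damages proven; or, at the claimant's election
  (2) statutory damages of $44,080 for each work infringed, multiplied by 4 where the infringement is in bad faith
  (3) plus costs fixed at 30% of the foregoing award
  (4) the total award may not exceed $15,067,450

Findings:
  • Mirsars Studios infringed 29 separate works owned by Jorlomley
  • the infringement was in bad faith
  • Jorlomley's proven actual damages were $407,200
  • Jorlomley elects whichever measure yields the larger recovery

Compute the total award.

Award: $6,647,264

Statutory damages: 29 × $44,080 = $1,278,320
Multiplied by 4: 4 × $1,278,320 = $5,113,280
Greater of actual damages ($407,200) or enhanced statutory damages ($5,113,280): $5,113,280
Costs: 30% of $5,113,280 = $1,533,984
Award plus costs: $5,113,280 + $1,533,984 = $6,647,264
Cap at $15,067,450: $6,647,264 is within the cap, no reduction.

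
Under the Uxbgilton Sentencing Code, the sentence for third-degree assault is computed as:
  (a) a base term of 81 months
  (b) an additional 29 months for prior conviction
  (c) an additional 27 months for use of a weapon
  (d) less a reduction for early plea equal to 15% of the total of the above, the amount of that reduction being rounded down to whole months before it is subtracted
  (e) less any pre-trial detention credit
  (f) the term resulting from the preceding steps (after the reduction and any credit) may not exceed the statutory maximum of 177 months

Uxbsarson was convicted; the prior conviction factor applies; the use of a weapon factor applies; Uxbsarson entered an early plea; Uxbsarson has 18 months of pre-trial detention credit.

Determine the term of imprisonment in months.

Prior conviction enhancement: +29 months
Use of a weapon enhancement: +27 months
Adjusted term: 81 months + 29 months + 27 months = 137 months
Early plea reduction: 15% of 137 months = 20 months (rounded down)
After reduction: 137 − 20 = 117 months
Less pre-trial detention credit: 117 months − 18 months = 99 months
Cap at 177 months: 99 months is within the cap, no reduction.

99 months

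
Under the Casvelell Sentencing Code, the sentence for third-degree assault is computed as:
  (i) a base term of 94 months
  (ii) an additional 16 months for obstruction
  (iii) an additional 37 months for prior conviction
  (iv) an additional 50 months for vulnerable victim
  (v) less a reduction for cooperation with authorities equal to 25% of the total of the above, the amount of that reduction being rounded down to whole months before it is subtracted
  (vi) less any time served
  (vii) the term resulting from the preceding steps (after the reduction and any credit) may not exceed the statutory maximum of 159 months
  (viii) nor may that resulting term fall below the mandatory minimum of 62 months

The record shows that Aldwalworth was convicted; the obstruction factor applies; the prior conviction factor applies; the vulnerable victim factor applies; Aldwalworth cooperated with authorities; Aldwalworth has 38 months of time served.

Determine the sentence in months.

Obstruction enhancement: +16 months
Prior conviction enhancement: +37 months
Vulnerable victim enhancement: +50 months
Adjusted term: 94 months + 16 months + 37 months + 50 months = 197 months
Cooperation with authorities reduction: 25% of 197 months = 49 months (rounded down)
After reduction: 197 − 49 = 148 months
Less time served: 148 months − 38 months = 110 months
Cap at 159 months: 110 months is within the cap, no reduction.
Minimum 62 months: 110 months meets the minimum, no increase.

Sentence: 110 months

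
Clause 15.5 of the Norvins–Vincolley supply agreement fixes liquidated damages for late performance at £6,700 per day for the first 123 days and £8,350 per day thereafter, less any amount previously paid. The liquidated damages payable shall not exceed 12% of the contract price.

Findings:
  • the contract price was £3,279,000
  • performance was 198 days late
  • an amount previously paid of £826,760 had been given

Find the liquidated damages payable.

First 123 days: 123 × £6,700 = £824,100
Remaining days: (198 − 123) × £8,350 = £626,250
Accrued per-day damages: £824,100 + £626,250 = £1,450,350
Less amount previously paid: £1,450,350 − £826,760 = £623,590
Cap: 12% of £3,279,000 = £393,480
Cap at £393,480: £623,590 exceeds the cap → £393,480

£393,480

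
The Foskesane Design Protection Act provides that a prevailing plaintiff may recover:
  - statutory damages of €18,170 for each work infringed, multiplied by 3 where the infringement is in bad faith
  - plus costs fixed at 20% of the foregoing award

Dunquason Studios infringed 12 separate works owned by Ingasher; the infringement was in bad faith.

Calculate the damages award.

€784,944

Statutory damages: 12 × €18,170 = €218,040
Trebled: 3 × €218,040 = €654,120
Costs: 20% of €654,120 = €130,824
Award plus costs: €654,120 + €130,824 = €784,944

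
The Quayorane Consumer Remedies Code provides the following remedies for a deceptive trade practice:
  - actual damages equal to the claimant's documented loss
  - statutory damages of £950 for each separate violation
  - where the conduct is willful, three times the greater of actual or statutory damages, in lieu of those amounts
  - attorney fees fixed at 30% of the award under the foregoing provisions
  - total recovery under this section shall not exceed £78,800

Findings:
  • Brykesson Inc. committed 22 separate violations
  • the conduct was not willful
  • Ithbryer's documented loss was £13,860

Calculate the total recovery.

Statutory damages: 22 × £950 = £20,900
Conduct not willful: the in-lieu enhancement does not apply.
Actual plus statutory damages: £13,860 + £20,900 = £34,760
Attorney fees: 30% of £34,760 = £10,428
Total before cap: £34,760 + £10,428 = £45,188
Cap at £78,800: £45,188 is within the cap, no reduction.

Total recovery: £45,188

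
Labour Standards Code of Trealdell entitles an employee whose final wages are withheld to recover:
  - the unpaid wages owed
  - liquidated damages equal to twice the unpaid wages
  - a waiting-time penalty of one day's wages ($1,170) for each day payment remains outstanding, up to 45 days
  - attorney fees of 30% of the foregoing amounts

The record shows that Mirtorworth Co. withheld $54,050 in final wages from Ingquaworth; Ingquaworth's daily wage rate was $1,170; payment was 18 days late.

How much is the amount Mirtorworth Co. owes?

$238,173

Doubled: 2 × $54,050 = $108,100
Penalty days: min(18, 45) = 18
Waiting-time penalty: 18 × $1,170 = $21,060
Subtotal: $54,050 + $108,100 + $21,060 = $183,210
Attorney fees: 30% of $183,210 = $54,963
Total award: $183,210 + $54,963 = $238,173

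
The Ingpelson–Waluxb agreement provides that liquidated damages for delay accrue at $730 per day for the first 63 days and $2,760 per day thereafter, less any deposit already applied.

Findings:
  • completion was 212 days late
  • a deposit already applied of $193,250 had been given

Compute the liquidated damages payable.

First 63 days: 63 × $730 = $45,990
Remaining days: (212 − 63) × $2,760 = $411,240
Accrued per-day damages: $45,990 + $411,240 = $457,230
Less deposit already applied: $457,230 − $193,250 = $263,980

$263,980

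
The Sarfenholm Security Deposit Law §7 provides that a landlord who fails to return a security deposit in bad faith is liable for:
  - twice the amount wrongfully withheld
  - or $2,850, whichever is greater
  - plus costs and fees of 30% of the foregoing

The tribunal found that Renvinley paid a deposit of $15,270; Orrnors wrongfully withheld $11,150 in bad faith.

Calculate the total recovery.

Doubled: 2 × $11,150 = $22,300
Minimum $2,850: $22,300 meets the minimum, no increase.
Costs and fees: 30% of $22,300 = $6,690
Total recovery: $22,300 + $6,690 = $28,990

$28,990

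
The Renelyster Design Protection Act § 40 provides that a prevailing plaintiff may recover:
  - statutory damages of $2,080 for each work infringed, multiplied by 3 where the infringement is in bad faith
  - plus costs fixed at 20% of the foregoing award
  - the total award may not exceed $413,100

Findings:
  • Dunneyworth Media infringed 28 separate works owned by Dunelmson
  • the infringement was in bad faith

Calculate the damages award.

Award: $209,664

Statutory damages: 28 × $2,080 = $58,240
Trebled: 3 × $58,240 = $174,720
Costs: 20% of $174,720 = $34,944
Award plus costs: $174,720 + $34,944 = $209,664
Cap at $413,100: $209,664 is within the cap, no reduction.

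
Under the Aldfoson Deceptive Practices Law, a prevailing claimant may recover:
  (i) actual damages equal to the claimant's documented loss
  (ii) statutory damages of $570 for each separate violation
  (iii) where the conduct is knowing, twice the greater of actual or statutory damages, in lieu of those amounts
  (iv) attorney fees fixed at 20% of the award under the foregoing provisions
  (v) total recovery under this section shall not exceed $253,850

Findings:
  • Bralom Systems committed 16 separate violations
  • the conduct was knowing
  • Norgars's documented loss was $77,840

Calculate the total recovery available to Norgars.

Statutory damages: 16 × $570 = $9,120
Greater of actual damages ($77,840) or statutory damages ($9,120): $77,840
Doubled: 2 × $77,840 = $155,680
Attorney fees: 20% of $155,680 = $31,136
Total before cap: $155,680 + $31,136 = $186,816
Cap at $253,850: $186,816 is within the cap, no reduction.

$186,816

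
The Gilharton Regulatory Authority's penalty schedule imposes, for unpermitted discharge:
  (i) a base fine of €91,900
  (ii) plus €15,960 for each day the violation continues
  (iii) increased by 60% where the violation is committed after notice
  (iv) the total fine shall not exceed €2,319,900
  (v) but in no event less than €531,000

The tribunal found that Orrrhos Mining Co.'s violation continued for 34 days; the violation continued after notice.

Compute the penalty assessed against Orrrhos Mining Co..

€1,015,264

Per-day component: 34 × €15,960 = €542,640
Base plus per-day: €91,900 + €542,640 = €634,540
Enhancement: 60% of €634,540 = €380,724
Enhanced fine: €634,540 + €380,724 = €1,015,264
Cap at €2,319,900: €1,015,264 is within the cap, no reduction.
Minimum €531,000: €1,015,264 meets the minimum, no increase.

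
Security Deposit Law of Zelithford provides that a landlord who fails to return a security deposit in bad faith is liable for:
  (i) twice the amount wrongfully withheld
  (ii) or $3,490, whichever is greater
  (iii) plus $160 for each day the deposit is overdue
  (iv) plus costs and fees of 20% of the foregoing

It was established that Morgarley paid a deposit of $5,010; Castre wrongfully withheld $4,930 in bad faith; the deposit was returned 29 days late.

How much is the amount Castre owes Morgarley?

Recovery: $17,400

Doubled: 2 × $4,930 = $9,860
Minimum $3,490: $9,860 meets the minimum, no increase.
Late-return penalty: 29 × $160 = $4,640
Damages plus late penalty: $9,860 + $4,640 = $14,500
Costs and fees: 20% of $14,500 = $2,900
Total recovery: $14,500 + $2,900 = $17,400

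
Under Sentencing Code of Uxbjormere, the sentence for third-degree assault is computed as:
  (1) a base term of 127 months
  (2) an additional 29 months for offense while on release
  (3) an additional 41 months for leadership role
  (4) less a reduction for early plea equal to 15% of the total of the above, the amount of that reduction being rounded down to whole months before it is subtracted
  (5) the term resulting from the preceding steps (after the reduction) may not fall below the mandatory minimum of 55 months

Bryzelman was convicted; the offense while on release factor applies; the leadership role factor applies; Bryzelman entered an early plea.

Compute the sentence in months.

168 months

Offense while on release enhancement: +29 months
Leadership role enhancement: +41 months
Adjusted term: 127 months + 29 months + 41 months = 197 months
Early plea reduction: 15% of 197 months = 29 months (rounded down)
After reduction: 197 − 29 = 168 months
Minimum 55 months: 168 months meets the minimum, no increase.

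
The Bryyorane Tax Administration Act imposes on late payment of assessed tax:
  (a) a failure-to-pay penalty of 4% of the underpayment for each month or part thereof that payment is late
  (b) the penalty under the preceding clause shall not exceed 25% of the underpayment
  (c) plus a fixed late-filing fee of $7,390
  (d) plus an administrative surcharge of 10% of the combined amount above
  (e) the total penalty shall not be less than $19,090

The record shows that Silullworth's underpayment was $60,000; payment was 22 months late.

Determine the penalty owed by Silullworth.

Accrued rate: 4% × 22 = 88%, capped at 25% → 25%
Failure-to-pay penalty: 25% of $60,000 = $15,000
Penalty before surcharge: $15,000 + $7,390 = $22,390
Administrative surcharge: 10% of $22,390 = $2,239
Total penalty: $22,390 + $2,239 = $24,629
Minimum $19,090: $24,629 meets the minimum, no increase.

$24,629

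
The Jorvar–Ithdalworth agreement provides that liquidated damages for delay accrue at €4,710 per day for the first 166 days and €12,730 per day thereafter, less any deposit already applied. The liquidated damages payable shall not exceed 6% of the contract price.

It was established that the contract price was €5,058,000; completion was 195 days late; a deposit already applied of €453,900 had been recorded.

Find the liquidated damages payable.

First 166 days: 166 × €4,710 = €781,860
Remaining days: (195 − 166) × €12,730 = €369,170
Accrued per-day damages: €781,860 + €369,170 = €1,151,030
Less deposit already applied: €1,151,030 − €453,900 = €697,130
Cap: 6% of €5,058,000 = €303,480
Cap at €303,480: €697,130 exceeds the cap → €303,480

€303,480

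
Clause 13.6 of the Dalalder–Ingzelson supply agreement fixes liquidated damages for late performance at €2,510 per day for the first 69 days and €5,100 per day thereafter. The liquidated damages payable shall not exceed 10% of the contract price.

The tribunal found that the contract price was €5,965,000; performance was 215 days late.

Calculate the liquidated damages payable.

First 69 days: 69 × €2,510 = €173,190
Remaining days: (215 − 69) × €5,100 = €744,600
Accrued per-day damages: €173,190 + €744,600 = €917,790
Cap: 10% of €5,965,000 = €596,500
Cap at €596,500: €917,790 exceeds the cap → €596,500

€596,500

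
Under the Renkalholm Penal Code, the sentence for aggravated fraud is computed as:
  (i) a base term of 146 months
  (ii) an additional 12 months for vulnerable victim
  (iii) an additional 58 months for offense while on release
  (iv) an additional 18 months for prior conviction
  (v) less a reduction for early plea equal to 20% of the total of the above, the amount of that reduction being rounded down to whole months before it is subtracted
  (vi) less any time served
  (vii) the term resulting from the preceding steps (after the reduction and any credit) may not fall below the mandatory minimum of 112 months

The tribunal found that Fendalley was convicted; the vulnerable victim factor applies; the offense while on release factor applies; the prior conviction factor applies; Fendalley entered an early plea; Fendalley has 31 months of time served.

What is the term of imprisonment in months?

Vulnerable victim enhancement: +12 months
Offense while on release enhancement: +58 months
Prior conviction enhancement: +18 months
Adjusted term: 146 months + 12 months + 58 months + 18 months = 234 months
Early plea reduction: 20% of 234 months = 46 months (rounded down)
After reduction: 234 − 46 = 188 months
Less time served: 188 months − 31 months = 157 months
Minimum 112 months: 157 months meets the minimum, no increase.

157 months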